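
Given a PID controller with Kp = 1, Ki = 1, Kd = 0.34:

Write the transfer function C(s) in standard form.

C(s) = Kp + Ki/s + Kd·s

Substituting values: C(s) = 1 + 1/s + 0.34s = (0.34s² + s + 1)/s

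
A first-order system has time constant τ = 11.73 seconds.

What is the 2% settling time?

For first-order system, 2% settling time ≈ 4τ = 4 × 11.73 = 46.92 s.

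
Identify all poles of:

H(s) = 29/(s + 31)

Pole is where denominator = 0: s + 31 = 0, so s = -31.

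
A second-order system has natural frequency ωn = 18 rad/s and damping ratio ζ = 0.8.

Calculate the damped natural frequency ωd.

ωd = ωn√(1 - ζ²) = 18√(1 - 0.8²) = 10.8 rad/s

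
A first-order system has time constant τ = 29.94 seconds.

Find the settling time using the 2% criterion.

For first-order system, 2% settling time ≈ 4τ = 4 × 29.94 = 119.76 s.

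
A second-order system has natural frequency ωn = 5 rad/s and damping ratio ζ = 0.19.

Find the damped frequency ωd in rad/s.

ωd = ωn√(1 - ζ²) = 5√(1 - 0.19²) = 4.91 rad/s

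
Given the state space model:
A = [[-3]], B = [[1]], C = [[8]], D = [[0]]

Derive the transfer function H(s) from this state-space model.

(sI - A)⁻¹ = 1/(s + 3). H(s) = 8 × 1/(s + 3) + 0 = 8/(s + 3).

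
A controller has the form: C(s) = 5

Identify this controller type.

This is a Proportional (P) controller.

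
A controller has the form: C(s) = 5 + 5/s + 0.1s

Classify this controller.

This is a Proportional-Integral-Derivative (PID) controller.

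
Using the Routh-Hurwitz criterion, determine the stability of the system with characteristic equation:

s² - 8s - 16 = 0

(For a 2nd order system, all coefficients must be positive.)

Coefficients: 1, -8, -16. b=-8, c=-16 not positive, so system is unstable.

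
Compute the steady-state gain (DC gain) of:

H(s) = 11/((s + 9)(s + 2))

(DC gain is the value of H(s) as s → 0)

DC gain = H(0) = 11/(9 × 2) = 11/18 = 0.6111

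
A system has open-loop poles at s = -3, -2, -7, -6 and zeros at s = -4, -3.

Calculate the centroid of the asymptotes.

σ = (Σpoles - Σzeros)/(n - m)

σ = (Σpoles - Σzeros)/(n - m) = (-18 - (-7))/(4 - 2) = -11/2 = -5.5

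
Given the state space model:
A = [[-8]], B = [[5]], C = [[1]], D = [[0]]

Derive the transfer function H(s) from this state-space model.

(sI - A)⁻¹ = 1/(s + 8). H(s) = 1 × 5/(s + 8) + 0 = 5/(s + 8).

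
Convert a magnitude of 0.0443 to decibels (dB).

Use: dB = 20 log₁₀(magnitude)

dB = 20 log₁₀(0.0443) = -27.1 dB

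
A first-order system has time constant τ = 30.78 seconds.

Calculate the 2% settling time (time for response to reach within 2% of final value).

For first-order system, 2% settling time ≈ 4τ = 4 × 30.78 = 123.12 s.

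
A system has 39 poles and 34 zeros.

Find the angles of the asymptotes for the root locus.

n - m = 39 - 34 = 5. Angles: θk = (2k + 1)·180°/5 = 36°, 108°, 180°, 252°, 324°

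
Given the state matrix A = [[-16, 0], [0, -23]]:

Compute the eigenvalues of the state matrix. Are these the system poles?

For diagonal matrix, eigenvalues are diagonal entries: λ₁ = -16, λ₂ = -23. Eigenvalues of A = system poles.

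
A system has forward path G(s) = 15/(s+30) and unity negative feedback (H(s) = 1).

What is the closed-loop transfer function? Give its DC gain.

T(s) = G/(1+GH) = [15/(s+30)] / [1 + 15/(s+30)] = 15/(s+30+15) = 15/(s+45). DC gain = 15/45 = 0.3333.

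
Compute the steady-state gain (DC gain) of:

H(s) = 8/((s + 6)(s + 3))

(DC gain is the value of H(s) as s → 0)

DC gain = H(0) = 8/(6 × 3) = 8/18 = 0.4444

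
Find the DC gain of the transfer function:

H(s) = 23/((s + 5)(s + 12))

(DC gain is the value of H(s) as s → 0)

DC gain = H(0) = 23/(5 × 12) = 23/60 = 0.3833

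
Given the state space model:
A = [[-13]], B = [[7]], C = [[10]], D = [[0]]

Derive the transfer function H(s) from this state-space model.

(sI - A)⁻¹ = 1/(s + 13). H(s) = 10 × 7/(s + 13) + 0 = 70/(s + 13).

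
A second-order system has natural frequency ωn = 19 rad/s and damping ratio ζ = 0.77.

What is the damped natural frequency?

ωd = ωn√(1 - ζ²) = 19√(1 - 0.77²) = 12.12 rad/s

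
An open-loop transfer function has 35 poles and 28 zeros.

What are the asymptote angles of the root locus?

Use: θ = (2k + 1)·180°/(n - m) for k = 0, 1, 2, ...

n - m = 35 - 28 = 7. Angles: θk = (2k + 1)·180°/7 = 25.71°, 77.14°, 128.57°, 180°, 231.43°, 282.86°, 334.29°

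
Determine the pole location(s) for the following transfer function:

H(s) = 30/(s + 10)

Pole is where denominator = 0: s + 10 = 0, so s = -10.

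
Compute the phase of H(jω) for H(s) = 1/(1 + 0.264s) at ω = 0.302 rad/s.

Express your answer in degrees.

Phase = -arctan(ωτ) = -arctan(0.302 × 0.264) = -4.6°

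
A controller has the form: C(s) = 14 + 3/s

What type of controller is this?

This is a Proportional-Integral (PI) controller.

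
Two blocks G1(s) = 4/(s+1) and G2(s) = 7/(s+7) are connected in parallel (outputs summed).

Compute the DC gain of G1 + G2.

Parallel: G_eq = G1 + G2. DC gain = G1(0) + G2(0) = 4/1 + 7/7 = 4 + 1 = 5.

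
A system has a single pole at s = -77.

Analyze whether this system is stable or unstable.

Pole at s = -77 is in the left half-plane. Stable.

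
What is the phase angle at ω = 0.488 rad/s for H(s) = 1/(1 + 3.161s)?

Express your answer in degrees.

Phase = -arctan(ωτ) = -arctan(0.488 × 3.161) = -57.0°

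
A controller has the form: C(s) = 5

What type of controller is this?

This is a Proportional (P) controller.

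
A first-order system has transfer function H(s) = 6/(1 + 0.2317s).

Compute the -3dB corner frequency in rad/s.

Corner frequency = 1/τ = 1/0.2317 = 4.316 rad/s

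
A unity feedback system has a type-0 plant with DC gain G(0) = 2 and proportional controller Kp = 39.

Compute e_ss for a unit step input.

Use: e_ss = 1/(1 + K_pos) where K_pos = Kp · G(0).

K_pos = Kp · G(0) = 39 × 2 = 78. e_ss = 1/(1 + 78) = 0.0127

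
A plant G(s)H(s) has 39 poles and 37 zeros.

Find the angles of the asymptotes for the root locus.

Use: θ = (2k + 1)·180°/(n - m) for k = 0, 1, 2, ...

n - m = 39 - 37 = 2. Angles: θk = (2k + 1)·180°/2 = 90°, 270°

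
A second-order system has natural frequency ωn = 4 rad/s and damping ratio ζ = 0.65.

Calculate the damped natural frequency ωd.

ωd = ωn√(1 - ζ²) = 4√(1 - 0.65²) = 3.04 rad/s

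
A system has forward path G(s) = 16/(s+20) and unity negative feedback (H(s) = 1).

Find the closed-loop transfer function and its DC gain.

T(s) = G/(1+GH) = [16/(s+20)] / [1 + 16/(s+20)] = 16/(s+20+16) = 16/(s+36). DC gain = 16/36 = 0.4444.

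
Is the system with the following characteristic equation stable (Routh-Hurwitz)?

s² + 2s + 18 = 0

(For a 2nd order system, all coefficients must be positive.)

Coefficients: 1, 2, 18. All positive, so system is stable.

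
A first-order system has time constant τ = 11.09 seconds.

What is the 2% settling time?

For first-order system, 2% settling time ≈ 4τ = 4 × 11.09 = 44.36 s.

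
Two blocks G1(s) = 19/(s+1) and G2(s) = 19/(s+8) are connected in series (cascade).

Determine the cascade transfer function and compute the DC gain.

Series: multiply transfer functions. G_eq = 19/(s+1) × 19/(s+8) = 361/((s+1)(s+8)). DC gain = 361/(1×8) = 45.125.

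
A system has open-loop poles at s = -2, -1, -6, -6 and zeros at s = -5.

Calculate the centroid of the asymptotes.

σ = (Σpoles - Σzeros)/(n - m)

σ = (Σpoles - Σzeros)/(n - m) = (-15 - (-5))/(4 - 1) = -10/3 = -3.33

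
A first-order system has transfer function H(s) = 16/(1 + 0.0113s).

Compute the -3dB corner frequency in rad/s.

Corner frequency = 1/τ = 1/0.0113 = 88.496 rad/s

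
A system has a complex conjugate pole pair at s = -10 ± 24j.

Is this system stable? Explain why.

Real part of poles is -10 (< 0, left half-plane). Stable.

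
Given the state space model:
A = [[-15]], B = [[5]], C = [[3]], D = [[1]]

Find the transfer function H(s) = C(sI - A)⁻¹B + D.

(sI - A)⁻¹ = 1/(s + 15). H(s) = 3×5/(s + 15) + 1 = (s + 30)/(s + 15).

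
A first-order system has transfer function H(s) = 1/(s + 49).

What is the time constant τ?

For H(s) = 1/(s + 1/τ), the pole is at -1/τ = -49, so τ = 1/49 = 0.0204 s.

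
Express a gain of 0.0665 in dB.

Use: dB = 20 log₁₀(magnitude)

dB = 20 log₁₀(0.0665) = -23.5 dB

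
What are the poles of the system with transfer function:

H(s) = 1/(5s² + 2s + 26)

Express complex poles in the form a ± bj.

Discriminant = 2² - 4×5×26 = 4 - 520 = -516 < 0, so the poles are a complex conjugate pair s = (-2 ± j√516)/(2×5). Real part = -2/(2×5) = -2/10 = -0.2; imaginary part = ±√516/(2×5) ≈ 2.2716. Poles: s = -0.2 ± 2.2716j.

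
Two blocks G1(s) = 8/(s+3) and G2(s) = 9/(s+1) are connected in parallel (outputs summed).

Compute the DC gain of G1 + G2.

Parallel: G_eq = G1 + G2. DC gain = G1(0) + G2(0) = 8/3 + 9/1 = 2.6667 + 9 = 11.6667.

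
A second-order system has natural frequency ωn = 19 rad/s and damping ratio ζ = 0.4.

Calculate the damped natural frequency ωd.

ωd = ωn√(1 - ζ²) = 19√(1 - 0.4²) = 17.41 rad/s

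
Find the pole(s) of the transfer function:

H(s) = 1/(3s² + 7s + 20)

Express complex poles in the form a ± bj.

Discriminant = 7² - 4×3×20 = 49 - 240 = -191 < 0, so the poles are a complex conjugate pair s = (-7 ± j√191)/(2×3). Real part = -7/(2×3) = -7/6 ≈ -1.1667; imaginary part = ±√191/(2×3) ≈ 2.3034. Poles: s = -1.1667 ± 2.3034j.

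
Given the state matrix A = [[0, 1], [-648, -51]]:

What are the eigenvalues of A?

det(A - λI) = λ² - (-51)λ + 648 = (λ - (-27))(λ - (-24)). Eigenvalues: -27, -24.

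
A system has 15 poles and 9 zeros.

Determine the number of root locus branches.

Root locus has n branches where n = number of poles = 15.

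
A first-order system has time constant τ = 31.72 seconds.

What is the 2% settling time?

For first-order system, 2% settling time ≈ 4τ = 4 × 31.72 = 126.88 s.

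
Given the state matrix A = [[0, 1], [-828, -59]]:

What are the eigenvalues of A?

det(A - λI) = λ² - (-59)λ + 828 = (λ - (-36))(λ - (-23)). Eigenvalues: -36, -23.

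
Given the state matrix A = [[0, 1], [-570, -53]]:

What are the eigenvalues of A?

det(A - λI) = λ² - (-53)λ + 570 = (λ - (-15))(λ - (-38)). Eigenvalues: -15, -38.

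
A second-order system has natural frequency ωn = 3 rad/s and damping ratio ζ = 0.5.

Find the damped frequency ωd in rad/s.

ωd = ωn√(1 - ζ²) = 3√(1 - 0.5²) = 2.6 rad/s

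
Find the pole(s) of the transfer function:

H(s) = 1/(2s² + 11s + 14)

Discriminant = 11² - 4×2×14 = 121 - 112 = 9 > 0, so two distinct real poles. Using quadratic formula: s = (-11 ± √9)/(2×2) = (-11 ± √9)/4, with √9 = 3. s₁ = -8/4 = -2, s₂ = -14/4 = -3.5. Poles: s₁ = -2, s₂ = -3.5.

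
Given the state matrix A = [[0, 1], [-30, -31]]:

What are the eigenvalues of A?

det(A - λI) = λ² - (-31)λ + 30 = (λ - (-30))(λ - (-1)). Eigenvalues: -30, -1.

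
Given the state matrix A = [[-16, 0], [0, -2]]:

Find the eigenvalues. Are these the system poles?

For diagonal matrix, eigenvalues are diagonal entries: λ₁ = -16, λ₂ = -2. Eigenvalues of A = system poles.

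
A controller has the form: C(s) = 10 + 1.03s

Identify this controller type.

This is a Proportional-Derivative (PD) controller.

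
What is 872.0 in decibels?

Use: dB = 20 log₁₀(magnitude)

dB = 20 log₁₀(872.0) = 58.8 dB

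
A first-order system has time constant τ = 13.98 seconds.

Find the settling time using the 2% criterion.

For first-order system, 2% settling time ≈ 4τ = 4 × 13.98 = 55.92 s.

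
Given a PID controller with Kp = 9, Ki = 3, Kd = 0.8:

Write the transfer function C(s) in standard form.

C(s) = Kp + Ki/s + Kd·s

Substituting values: C(s) = 9 + 3/s + 0.8s = (0.8s² + 9s + 3)/s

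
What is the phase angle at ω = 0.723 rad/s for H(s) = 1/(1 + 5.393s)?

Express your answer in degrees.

Phase = -arctan(ωτ) = -arctan(0.723 × 5.393) = -75.6°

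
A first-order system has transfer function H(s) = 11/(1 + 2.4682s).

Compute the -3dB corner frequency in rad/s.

Corner frequency = 1/τ = 1/2.4682 = 0.405 rad/s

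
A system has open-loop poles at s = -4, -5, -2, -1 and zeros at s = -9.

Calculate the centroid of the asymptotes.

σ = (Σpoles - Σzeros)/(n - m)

σ = (Σpoles - Σzeros)/(n - m) = (-12 - (-9))/(4 - 1) = -3/3 = -1.0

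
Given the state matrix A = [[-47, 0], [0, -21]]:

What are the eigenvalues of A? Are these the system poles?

For diagonal matrix, eigenvalues are diagonal entries: λ₁ = -47, λ₂ = -21. Eigenvalues of A = system poles.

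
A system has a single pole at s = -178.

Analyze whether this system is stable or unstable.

Pole at s = -178 is in the left half-plane. Stable.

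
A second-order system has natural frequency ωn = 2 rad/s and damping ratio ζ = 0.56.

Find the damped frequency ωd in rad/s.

ωd = ωn√(1 - ζ²) = 2√(1 - 0.56²) = 1.66 rad/s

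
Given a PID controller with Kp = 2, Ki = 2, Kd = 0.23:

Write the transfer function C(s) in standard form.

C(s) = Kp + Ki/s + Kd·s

Substituting values: C(s) = 2 + 2/s + 0.23s = (0.23s² + 2s + 2)/s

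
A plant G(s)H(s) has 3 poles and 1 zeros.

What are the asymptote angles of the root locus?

n - m = 3 - 1 = 2. Angles: θk = (2k + 1)·180°/2 = 90°, 270°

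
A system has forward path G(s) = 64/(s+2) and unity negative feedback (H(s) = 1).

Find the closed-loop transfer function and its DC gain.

T(s) = G/(1+GH) = [64/(s+2)] / [1 + 64/(s+2)] = 64/(s+2+64) = 64/(s+66). DC gain = 64/66 = 0.9697.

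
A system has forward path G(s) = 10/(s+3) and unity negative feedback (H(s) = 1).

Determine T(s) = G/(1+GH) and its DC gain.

T(s) = G/(1+GH) = [10/(s+3)] / [1 + 10/(s+3)] = 10/(s+3+10) = 10/(s+13). DC gain = 10/13 = 0.7692.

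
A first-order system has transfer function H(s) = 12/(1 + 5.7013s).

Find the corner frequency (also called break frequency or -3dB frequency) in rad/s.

Corner frequency = 1/τ = 1/5.7013 = 0.175 rad/s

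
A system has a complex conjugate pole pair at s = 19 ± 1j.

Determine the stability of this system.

Real part of poles is 19 (> 0, right half-plane). Unstable.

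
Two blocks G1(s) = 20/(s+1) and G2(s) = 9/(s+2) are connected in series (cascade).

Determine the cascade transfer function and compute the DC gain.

Series: multiply transfer functions. G_eq = 20/(s+1) × 9/(s+2) = 180/((s+1)(s+2)). DC gain = 180/(1×2) = 90.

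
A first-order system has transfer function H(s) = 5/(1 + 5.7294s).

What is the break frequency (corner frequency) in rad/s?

Corner frequency = 1/τ = 1/5.7294 = 0.175 rad/s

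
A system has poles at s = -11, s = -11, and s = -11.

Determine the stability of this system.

All poles are in the left half-plane. System is stable.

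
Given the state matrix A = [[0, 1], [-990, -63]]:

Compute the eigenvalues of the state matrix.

det(A - λI) = λ² - (-63)λ + 990 = (λ - (-30))(λ - (-33)). Eigenvalues: -30, -33.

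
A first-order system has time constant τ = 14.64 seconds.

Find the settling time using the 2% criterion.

For first-order system, 2% settling time ≈ 4τ = 4 × 14.64 = 58.56 s.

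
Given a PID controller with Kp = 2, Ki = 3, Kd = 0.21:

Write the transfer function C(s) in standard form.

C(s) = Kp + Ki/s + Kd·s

Substituting values: C(s) = 2 + 3/s + 0.21s = (0.21s² + 2s + 3)/s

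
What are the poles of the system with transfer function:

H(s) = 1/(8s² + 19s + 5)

Discriminant = 19² - 4×8×5 = 361 - 160 = 201 > 0, so two distinct real poles. Using quadratic formula: s = (-19 ± √201)/(2×8) = (-19 ± √201)/16, with √201 ≈ 14.1774. s₁ ≈ -0.3014, s₂ ≈ -2.0736. Poles: s₁ = -0.3014, s₂ = -2.0736.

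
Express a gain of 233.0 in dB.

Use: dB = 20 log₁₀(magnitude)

dB = 20 log₁₀(233.0) = 47.3 dB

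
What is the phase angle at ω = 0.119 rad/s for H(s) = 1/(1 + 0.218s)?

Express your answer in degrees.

Phase = -arctan(ωτ) = -arctan(0.119 × 0.218) = -1.5°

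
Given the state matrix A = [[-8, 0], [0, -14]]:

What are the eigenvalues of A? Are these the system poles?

For diagonal matrix, eigenvalues are diagonal entries: λ₁ = -8, λ₂ = -14. Eigenvalues of A = system poles.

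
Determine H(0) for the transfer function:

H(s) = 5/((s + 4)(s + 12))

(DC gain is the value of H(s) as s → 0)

DC gain = H(0) = 5/(4 × 12) = 5/48 = 0.1042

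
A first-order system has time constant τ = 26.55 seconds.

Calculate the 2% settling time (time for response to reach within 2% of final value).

For first-order system, 2% settling time ≈ 4τ = 4 × 26.55 = 106.2 s.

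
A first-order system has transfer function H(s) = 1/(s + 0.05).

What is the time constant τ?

For H(s) = 1/(s + 1/τ), the pole is at -1/τ = -0.05, so τ = 1/0.05 = 20 s.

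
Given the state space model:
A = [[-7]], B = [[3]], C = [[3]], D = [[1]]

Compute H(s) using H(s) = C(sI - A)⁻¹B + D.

(sI - A)⁻¹ = 1/(s + 7). H(s) = 3×3/(s + 7) + 1 = (s + 16)/(s + 7).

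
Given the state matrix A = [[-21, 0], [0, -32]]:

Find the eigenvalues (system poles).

For diagonal matrix, eigenvalues are diagonal entries: λ₁ = -21, λ₂ = -32.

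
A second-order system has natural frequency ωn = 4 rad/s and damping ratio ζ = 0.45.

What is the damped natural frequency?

ωd = ωn√(1 - ζ²) = 4√(1 - 0.45²) = 3.57 rad/s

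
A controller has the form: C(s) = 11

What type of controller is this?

This is a Proportional (P) controller.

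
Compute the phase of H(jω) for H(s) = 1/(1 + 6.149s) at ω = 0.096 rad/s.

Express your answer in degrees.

Phase = -arctan(ωτ) = -arctan(0.096 × 6.149) = -30.6°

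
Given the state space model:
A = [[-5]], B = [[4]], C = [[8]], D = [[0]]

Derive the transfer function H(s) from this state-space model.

(sI - A)⁻¹ = 1/(s + 5). H(s) = 8 × 4/(s + 5) + 0 = 32/(s + 5).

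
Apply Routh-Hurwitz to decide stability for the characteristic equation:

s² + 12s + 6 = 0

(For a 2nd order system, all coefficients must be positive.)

Coefficients: 1, 12, 6. All positive, so system is stable.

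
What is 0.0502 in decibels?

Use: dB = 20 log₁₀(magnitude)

dB = 20 log₁₀(0.0502) = -26.0 dB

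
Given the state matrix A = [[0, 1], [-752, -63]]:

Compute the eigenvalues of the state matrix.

det(A - λI) = λ² - (-63)λ + 752 = (λ - (-47))(λ - (-16)). Eigenvalues: -47, -16.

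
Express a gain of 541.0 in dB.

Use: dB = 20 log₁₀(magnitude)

dB = 20 log₁₀(541.0) = 54.7 dB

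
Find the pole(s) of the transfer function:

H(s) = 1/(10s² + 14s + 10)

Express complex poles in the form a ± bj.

Discriminant = 14² - 4×10×10 = 196 - 400 = -204 < 0, so the poles are a complex conjugate pair s = (-14 ± j√204)/(2×10). Real part = -14/(2×10) = -14/20 = -0.7; imaginary part = ±√204/(2×10) ≈ 0.7141. Poles: s = -0.7 ± 0.7141j.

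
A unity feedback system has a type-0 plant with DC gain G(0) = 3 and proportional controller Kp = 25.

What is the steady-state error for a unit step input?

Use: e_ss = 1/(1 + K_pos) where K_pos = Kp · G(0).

K_pos = Kp · G(0) = 25 × 3 = 75. e_ss = 1/(1 + 75) = 0.0132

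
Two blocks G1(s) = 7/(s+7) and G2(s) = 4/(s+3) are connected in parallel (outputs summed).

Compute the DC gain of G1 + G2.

Parallel: G_eq = G1 + G2. DC gain = G1(0) + G2(0) = 7/7 + 4/3 = 1 + 1.3333 = 2.3333.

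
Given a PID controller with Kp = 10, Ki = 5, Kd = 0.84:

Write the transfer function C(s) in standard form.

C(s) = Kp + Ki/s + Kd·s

Substituting values: C(s) = 10 + 5/s + 0.84s = (0.84s² + 10s + 5)/s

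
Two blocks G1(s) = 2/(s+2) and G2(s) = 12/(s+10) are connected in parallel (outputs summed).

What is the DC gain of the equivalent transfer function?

Parallel: G_eq = G1 + G2. DC gain = G1(0) + G2(0) = 2/2 + 12/10 = 1 + 1.2 = 2.2.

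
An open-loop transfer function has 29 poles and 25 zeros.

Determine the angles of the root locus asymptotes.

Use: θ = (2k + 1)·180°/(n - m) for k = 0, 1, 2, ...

n - m = 29 - 25 = 4. Angles: θk = (2k + 1)·180°/4 = 45°, 135°, 225°, 315°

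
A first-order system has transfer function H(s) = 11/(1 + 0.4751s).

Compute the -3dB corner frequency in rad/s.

Corner frequency = 1/τ = 1/0.4751 = 2.105 rad/s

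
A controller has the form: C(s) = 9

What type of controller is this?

This is a Proportional (P) controller.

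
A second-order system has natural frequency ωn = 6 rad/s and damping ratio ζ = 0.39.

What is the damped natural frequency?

ωd = ωn√(1 - ζ²) = 6√(1 - 0.39²) = 5.52 rad/s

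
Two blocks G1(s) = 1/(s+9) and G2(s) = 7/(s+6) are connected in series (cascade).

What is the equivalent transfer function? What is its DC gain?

Series: multiply transfer functions. G_eq = 1/(s+9) × 7/(s+6) = 7/((s+9)(s+6)). DC gain = 7/(9×6) = 0.1296.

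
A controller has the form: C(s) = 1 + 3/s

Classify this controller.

This is a Proportional-Integral (PI) controller.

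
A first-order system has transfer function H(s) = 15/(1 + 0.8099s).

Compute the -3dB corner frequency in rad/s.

Corner frequency = 1/τ = 1/0.8099 = 1.235 rad/s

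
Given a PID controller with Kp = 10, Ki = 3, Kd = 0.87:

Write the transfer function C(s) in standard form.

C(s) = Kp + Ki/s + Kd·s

Substituting values: C(s) = 10 + 3/s + 0.87s = (0.87s² + 10s + 3)/s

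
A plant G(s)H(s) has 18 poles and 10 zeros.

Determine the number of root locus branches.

Root locus has n branches where n = number of poles = 18.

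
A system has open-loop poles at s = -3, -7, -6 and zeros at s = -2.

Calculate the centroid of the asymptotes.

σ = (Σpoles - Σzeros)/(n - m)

σ = (Σpoles - Σzeros)/(n - m) = (-16 - (-2))/(3 - 1) = -14/2 = -7.0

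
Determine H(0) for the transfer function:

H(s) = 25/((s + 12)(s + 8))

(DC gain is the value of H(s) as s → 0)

DC gain = H(0) = 25/(12 × 8) = 25/96 = 0.2604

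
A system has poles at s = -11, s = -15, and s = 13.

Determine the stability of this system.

Pole(s) at s = 13 are not in the left half-plane. System is unstable.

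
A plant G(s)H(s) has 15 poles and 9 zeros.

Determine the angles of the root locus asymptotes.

n - m = 15 - 9 = 6. Angles: θk = (2k + 1)·180°/6 = 30°, 90°, 150°, 210°, 270°, 330°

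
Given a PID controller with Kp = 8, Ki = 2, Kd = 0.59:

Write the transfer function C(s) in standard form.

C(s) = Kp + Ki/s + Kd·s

Substituting values: C(s) = 8 + 2/s + 0.59s = (0.59s² + 8s + 2)/s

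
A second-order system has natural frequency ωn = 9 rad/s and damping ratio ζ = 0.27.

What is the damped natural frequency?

ωd = ωn√(1 - ζ²) = 9√(1 - 0.27²) = 8.67 rad/s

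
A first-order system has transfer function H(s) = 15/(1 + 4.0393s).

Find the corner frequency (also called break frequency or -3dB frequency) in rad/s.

Corner frequency = 1/τ = 1/4.0393 = 0.248 rad/s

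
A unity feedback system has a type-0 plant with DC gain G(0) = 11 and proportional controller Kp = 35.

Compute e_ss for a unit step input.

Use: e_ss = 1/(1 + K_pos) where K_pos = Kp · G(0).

K_pos = Kp · G(0) = 35 × 11 = 385. e_ss = 1/(1 + 385) = 0.0026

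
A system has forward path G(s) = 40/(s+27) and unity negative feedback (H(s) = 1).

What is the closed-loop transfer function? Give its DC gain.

T(s) = G/(1+GH) = [40/(s+27)] / [1 + 40/(s+27)] = 40/(s+27+40) = 40/(s+67). DC gain = 40/67 = 0.5970.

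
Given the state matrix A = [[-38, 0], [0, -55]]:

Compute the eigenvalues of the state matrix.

For diagonal matrix, eigenvalues are diagonal entries: λ₁ = -38, λ₂ = -55.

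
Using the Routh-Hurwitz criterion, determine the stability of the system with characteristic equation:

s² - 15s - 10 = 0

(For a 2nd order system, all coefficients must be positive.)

Coefficients: 1, -15, -10. b=-15, c=-10 not positive, so system is unstable.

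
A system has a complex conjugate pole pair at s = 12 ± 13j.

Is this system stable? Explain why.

Real part of poles is 12 (> 0, right half-plane). Unstable.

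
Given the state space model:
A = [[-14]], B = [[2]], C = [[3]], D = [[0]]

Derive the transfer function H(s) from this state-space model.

(sI - A)⁻¹ = 1/(s + 14). H(s) = 3 × 2/(s + 14) + 0 = 6/(s + 14).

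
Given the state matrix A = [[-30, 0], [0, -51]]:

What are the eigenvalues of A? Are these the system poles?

For diagonal matrix, eigenvalues are diagonal entries: λ₁ = -30, λ₂ = -51. Eigenvalues of A = system poles.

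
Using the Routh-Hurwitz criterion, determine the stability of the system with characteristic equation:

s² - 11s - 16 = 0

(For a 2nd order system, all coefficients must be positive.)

Coefficients: 1, -11, -16. b=-11, c=-16 not positive, so system is unstable.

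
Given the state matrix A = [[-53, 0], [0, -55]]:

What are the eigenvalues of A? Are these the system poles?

For diagonal matrix, eigenvalues are diagonal entries: λ₁ = -53, λ₂ = -55. Eigenvalues of A = system poles.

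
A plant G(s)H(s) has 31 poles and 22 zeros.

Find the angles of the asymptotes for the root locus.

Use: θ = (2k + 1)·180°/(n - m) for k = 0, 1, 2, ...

n - m = 31 - 22 = 9. Angles: θk = (2k + 1)·180°/9 = 20°, 60°, 100°, 140°, 180°, 220°, 260°, 300°, 340°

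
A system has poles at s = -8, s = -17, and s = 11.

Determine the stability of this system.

Pole(s) at s = 11 are not in the left half-plane. System is unstable.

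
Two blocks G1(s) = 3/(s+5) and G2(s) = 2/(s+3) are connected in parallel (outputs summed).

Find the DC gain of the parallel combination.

Parallel: G_eq = G1 + G2. DC gain = G1(0) + G2(0) = 3/5 + 2/3 = 0.6 + 0.6667 = 1.2667.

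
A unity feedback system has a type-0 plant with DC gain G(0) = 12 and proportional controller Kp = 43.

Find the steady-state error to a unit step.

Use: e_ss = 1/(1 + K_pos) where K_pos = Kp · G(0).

K_pos = Kp · G(0) = 43 × 12 = 516. e_ss = 1/(1 + 516) = 0.0019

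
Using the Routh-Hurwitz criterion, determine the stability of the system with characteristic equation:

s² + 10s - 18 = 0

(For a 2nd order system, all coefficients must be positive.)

Coefficients: 1, 10, -18. c=-18 not positive, so system is unstable.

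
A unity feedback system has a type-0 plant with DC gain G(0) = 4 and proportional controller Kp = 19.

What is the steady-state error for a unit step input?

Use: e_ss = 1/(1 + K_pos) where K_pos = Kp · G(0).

K_pos = Kp · G(0) = 19 × 4 = 76. e_ss = 1/(1 + 76) = 0.0130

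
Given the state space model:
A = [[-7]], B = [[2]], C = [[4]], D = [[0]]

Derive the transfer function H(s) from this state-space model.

(sI - A)⁻¹ = 1/(s + 7). H(s) = 4 × 2/(s + 7) + 0 = 8/(s + 7).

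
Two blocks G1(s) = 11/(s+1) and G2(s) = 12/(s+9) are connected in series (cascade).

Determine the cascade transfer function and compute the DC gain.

Series: multiply transfer functions. G_eq = 11/(s+1) × 12/(s+9) = 132/((s+1)(s+9)). DC gain = 132/(1×9) = 14.6667.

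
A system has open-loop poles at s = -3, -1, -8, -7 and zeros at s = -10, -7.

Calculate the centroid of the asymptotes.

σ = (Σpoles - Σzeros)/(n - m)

σ = (Σpoles - Σzeros)/(n - m) = (-19 - (-17))/(4 - 2) = -2/2 = -1.0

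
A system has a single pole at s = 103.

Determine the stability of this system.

Pole at s = 103 is in the right half-plane. Unstable.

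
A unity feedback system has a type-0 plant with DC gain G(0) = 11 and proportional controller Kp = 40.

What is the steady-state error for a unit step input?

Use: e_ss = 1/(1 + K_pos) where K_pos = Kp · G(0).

K_pos = Kp · G(0) = 40 × 11 = 440. e_ss = 1/(1 + 440) = 0.0023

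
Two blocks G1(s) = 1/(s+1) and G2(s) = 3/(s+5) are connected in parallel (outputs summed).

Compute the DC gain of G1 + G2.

Parallel: G_eq = G1 + G2. DC gain = G1(0) + G2(0) = 1/1 + 3/5 = 1 + 0.6 = 1.6.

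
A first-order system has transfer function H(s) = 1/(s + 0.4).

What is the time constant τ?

For H(s) = 1/(s + 1/τ), the pole is at -1/τ = -0.4, so τ = 1/0.4 = 2.5 s.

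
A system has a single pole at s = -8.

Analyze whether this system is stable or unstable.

Pole at s = -8 is in the left half-plane. Stable.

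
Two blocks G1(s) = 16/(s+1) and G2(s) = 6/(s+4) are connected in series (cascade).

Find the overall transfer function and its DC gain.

Series: multiply transfer functions. G_eq = 16/(s+1) × 6/(s+4) = 96/((s+1)(s+4)). DC gain = 96/(1×4) = 24.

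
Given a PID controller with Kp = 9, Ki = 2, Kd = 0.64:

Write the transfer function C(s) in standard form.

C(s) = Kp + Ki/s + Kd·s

Substituting values: C(s) = 9 + 2/s + 0.64s = (0.64s² + 9s + 2)/s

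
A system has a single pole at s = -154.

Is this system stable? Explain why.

Pole at s = -154 is in the left half-plane. Stable.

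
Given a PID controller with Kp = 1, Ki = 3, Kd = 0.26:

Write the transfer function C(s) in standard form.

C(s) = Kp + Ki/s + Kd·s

Substituting values: C(s) = 1 + 3/s + 0.26s = (0.26s² + s + 3)/s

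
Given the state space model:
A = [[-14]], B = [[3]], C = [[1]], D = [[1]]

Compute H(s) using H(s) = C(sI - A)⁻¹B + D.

(sI - A)⁻¹ = 1/(s + 14). H(s) = 1×3/(s + 14) + 1 = (s + 17)/(s + 14).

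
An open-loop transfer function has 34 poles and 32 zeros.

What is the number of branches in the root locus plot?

Root locus has n branches where n = number of poles = 34.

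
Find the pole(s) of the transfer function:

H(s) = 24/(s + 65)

Pole is where denominator = 0: s + 65 = 0, so s = -65.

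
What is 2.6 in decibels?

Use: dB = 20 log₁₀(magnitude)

dB = 20 log₁₀(2.6) = 8.3 dB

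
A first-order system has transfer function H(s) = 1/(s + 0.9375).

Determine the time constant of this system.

For H(s) = 1/(s + 1/τ), the pole is at -1/τ = -0.9375, so τ = 1/0.9375 = 1.0667 s.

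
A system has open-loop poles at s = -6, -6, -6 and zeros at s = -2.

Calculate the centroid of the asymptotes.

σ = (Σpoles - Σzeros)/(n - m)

σ = (Σpoles - Σzeros)/(n - m) = (-18 - (-2))/(3 - 1) = -16/2 = -8.0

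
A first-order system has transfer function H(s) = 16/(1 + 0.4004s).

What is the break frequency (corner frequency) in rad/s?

Corner frequency = 1/τ = 1/0.4004 = 2.498 rad/s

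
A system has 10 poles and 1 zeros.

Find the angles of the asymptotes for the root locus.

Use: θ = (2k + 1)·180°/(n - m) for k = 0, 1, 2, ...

n - m = 10 - 1 = 9. Angles: θk = (2k + 1)·180°/9 = 20°, 60°, 100°, 140°, 180°, 220°, 260°, 300°, 340°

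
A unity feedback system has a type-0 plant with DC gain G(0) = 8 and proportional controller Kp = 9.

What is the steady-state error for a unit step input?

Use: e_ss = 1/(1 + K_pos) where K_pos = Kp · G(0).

K_pos = Kp · G(0) = 9 × 8 = 72. e_ss = 1/(1 + 72) = 0.0137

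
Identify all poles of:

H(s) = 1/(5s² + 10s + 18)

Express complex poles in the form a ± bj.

Discriminant = 10² - 4×5×18 = 100 - 360 = -260 < 0, so the poles are a complex conjugate pair s = (-10 ± j√260)/(2×5). Real part = -10/(2×5) = -10/10 = -1; imaginary part = ±√260/(2×5) ≈ 1.6125. Poles: s = -1 ± 1.6125j.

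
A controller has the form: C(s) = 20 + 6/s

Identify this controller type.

This is a Proportional-Integral (PI) controller.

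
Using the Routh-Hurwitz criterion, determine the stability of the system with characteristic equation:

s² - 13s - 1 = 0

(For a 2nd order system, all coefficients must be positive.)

Coefficients: 1, -13, -1. b=-13, c=-1 not positive, so system is unstable.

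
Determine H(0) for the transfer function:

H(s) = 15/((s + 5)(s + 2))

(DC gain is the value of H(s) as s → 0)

DC gain = H(0) = 15/(5 × 2) = 15/10 = 1.5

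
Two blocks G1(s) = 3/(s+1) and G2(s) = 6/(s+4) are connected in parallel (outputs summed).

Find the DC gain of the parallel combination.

Parallel: G_eq = G1 + G2. DC gain = G1(0) + G2(0) = 3/1 + 6/4 = 3 + 1.5 = 4.5.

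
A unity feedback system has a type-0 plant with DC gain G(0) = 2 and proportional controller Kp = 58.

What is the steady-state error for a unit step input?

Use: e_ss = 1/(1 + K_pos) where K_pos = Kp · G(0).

K_pos = Kp · G(0) = 58 × 2 = 116. e_ss = 1/(1 + 116) = 0.0085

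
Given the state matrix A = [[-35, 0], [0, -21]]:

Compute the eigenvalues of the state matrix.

For diagonal matrix, eigenvalues are diagonal entries: λ₁ = -35, λ₂ = -21.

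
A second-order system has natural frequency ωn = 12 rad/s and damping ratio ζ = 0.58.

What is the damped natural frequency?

ωd = ωn√(1 - ζ²) = 12√(1 - 0.58²) = 9.78 rad/s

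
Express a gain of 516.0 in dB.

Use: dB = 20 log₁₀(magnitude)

dB = 20 log₁₀(516.0) = 54.3 dB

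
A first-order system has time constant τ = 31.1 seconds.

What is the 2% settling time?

For first-order system, 2% settling time ≈ 4τ = 4 × 31.1 = 124.4 s.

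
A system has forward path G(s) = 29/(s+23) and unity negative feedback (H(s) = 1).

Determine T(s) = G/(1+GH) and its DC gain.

T(s) = G/(1+GH) = [29/(s+23)] / [1 + 29/(s+23)] = 29/(s+23+29) = 29/(s+52). DC gain = 29/52 = 0.5577.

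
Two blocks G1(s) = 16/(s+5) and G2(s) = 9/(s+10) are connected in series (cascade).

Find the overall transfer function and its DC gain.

Series: multiply transfer functions. G_eq = 16/(s+5) × 9/(s+10) = 144/((s+5)(s+10)). DC gain = 144/(5×10) = 2.88.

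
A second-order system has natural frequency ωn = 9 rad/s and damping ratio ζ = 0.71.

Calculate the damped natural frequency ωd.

ωd = ωn√(1 - ζ²) = 9√(1 - 0.71²) = 6.34 rad/s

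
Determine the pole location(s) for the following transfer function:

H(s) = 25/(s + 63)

Pole is where denominator = 0: s + 63 = 0, so s = -63.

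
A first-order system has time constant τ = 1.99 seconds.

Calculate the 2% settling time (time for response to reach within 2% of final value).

For first-order system, 2% settling time ≈ 4τ = 4 × 1.99 = 7.96 s.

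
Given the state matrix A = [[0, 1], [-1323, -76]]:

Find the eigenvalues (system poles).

det(A - λI) = λ² - (-76)λ + 1323 = (λ - (-49))(λ - (-27)). Eigenvalues: -49, -27.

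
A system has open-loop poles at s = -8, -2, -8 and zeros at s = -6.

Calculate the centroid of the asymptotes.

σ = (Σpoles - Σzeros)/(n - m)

σ = (Σpoles - Σzeros)/(n - m) = (-18 - (-6))/(3 - 1) = -12/2 = -6.0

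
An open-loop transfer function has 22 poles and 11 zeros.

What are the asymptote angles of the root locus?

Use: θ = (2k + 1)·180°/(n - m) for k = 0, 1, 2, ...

n - m = 22 - 11 = 11. Angles: θk = (2k + 1)·180°/11 = 16.36°, 49.09°, 81.82°, 114.55°, 147.27°, 180°, 212.73°, 245.45°, 278.18°, 310.91°, 343.64°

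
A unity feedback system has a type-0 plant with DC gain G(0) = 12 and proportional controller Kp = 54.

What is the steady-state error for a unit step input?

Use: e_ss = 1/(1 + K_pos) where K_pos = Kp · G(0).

K_pos = Kp · G(0) = 54 × 12 = 648. e_ss = 1/(1 + 648) = 0.0015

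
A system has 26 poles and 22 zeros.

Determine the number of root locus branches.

Root locus has n branches where n = number of poles = 26.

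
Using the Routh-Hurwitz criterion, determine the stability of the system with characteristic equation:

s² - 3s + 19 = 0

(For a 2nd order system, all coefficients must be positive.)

Coefficients: 1, -3, 19. b=-3 not positive, so system is unstable.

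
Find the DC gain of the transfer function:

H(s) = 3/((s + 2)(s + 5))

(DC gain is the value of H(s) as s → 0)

DC gain = H(0) = 3/(2 × 5) = 3/10 = 0.3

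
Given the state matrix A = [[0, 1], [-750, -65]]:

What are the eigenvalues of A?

det(A - λI) = λ² - (-65)λ + 750 = (λ - (-50))(λ - (-15)). Eigenvalues: -50, -15.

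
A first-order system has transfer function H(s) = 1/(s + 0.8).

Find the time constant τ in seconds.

For H(s) = 1/(s + 1/τ), the pole is at -1/τ = -0.8, so τ = 1/0.8 = 1.25 s.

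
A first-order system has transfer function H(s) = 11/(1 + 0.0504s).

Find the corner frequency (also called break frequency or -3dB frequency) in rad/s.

Corner frequency = 1/τ = 1/0.0504 = 19.841 rad/s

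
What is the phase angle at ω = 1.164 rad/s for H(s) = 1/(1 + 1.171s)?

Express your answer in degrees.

Phase = -arctan(ωτ) = -arctan(1.164 × 1.171) = -53.7°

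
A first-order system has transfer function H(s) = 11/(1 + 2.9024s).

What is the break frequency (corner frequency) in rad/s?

Corner frequency = 1/τ = 1/2.9024 = 0.345 rad/s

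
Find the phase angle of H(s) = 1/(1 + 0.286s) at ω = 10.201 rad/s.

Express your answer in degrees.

Phase = -arctan(ωτ) = -arctan(10.201 × 0.286) = -71.1°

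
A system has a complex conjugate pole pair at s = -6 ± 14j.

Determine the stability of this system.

Real part of poles is -6 (< 0, left half-plane). Stable.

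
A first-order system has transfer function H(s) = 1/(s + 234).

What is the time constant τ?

For H(s) = 1/(s + 1/τ), the pole is at -1/τ = -234, so τ = 1/234 = 0.0043 s.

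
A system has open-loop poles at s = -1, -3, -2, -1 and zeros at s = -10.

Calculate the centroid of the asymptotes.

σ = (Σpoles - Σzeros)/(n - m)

σ = (Σpoles - Σzeros)/(n - m) = (-7 - (-10))/(4 - 1) = 3/3 = 1.0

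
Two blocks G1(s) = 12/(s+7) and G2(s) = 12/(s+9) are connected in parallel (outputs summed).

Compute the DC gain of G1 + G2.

Parallel: G_eq = G1 + G2. DC gain = G1(0) + G2(0) = 12/7 + 12/9 = 1.7143 + 1.3333 = 3.0476.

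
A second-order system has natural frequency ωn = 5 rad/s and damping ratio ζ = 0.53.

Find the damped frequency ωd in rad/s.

ωd = ωn√(1 - ζ²) = 5√(1 - 0.53²) = 4.24 rad/s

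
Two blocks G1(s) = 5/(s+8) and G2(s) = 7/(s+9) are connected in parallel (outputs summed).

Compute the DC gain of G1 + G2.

Parallel: G_eq = G1 + G2. DC gain = G1(0) + G2(0) = 5/8 + 7/9 = 0.625 + 0.7778 = 1.4028.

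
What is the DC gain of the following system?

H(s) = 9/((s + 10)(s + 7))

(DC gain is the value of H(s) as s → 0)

DC gain = H(0) = 9/(10 × 7) = 9/70 = 0.1286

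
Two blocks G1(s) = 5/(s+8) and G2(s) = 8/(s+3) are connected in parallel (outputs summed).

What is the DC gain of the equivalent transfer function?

Parallel: G_eq = G1 + G2. DC gain = G1(0) + G2(0) = 5/8 + 8/3 = 0.625 + 2.6667 = 3.2917.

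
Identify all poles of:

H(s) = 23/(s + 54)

Pole is where denominator = 0: s + 54 = 0, so s = -54.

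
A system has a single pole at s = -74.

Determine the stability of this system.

Pole at s = -74 is in the left half-plane. Stable.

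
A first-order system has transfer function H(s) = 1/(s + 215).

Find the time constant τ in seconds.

For H(s) = 1/(s + 1/τ), the pole is at -1/τ = -215, so τ = 1/215 = 0.0047 s.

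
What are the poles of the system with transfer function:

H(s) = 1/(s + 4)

Pole is where denominator = 0: s + 4 = 0, so s = -4.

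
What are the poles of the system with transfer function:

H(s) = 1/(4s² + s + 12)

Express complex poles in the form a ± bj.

Discriminant = 1² - 4×4×12 = 1 - 192 = -191 < 0, so the poles are a complex conjugate pair s = (-1 ± j√191)/(2×4). Real part = -1/(2×4) = -1/8 = -0.125; imaginary part = ±√191/(2×4) ≈ 1.7275. Poles: s = -0.125 ± 1.7275j.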